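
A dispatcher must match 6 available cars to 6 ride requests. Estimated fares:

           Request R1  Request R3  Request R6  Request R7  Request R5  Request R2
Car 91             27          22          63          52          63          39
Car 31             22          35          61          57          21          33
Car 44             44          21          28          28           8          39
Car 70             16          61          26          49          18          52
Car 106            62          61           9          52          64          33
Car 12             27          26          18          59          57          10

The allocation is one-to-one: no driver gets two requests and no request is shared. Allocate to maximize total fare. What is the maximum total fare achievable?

Optimal: Car 91→Request R5 ($63), Car 31→Request R6 ($61), Car 44→Request R2 ($39), Car 70→Request R3 ($61), Car 106→Request R1 ($62), Car 12→Request R7 ($59) — total 63+61+39+61+62+59 = $345.
Max-entry greedy (repeatedly take the single best remaining cell) gives $324, worse by 21.
Every other assignment is strictly worse.

Max total: $345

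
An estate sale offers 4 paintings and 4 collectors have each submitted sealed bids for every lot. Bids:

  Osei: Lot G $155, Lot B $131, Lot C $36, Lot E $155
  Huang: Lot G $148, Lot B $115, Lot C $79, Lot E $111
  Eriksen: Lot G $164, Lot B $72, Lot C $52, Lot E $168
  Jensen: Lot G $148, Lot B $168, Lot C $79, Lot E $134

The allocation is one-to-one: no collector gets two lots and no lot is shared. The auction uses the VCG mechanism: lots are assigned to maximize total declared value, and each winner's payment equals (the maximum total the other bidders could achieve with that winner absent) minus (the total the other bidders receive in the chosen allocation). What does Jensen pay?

Jensen pays $45.

Efficient allocation: Osei→Lot G ($155), Huang→Lot C ($79), Eriksen→Lot E ($168), Jensen→Lot B ($168); total welfare W = $570.
Jensen receives Lot B at value $168, so the others get W − 168 = $402.
Without Jensen: best allocation of the remaining 3 bidders over all 4 lots is Osei→Lot B ($131), Huang→Lot G ($148), Eriksen→Lot E ($168), total $447.
VCG payment = (others' best without Jensen) − (others' welfare with Jensen) = 447 − 402 = $45.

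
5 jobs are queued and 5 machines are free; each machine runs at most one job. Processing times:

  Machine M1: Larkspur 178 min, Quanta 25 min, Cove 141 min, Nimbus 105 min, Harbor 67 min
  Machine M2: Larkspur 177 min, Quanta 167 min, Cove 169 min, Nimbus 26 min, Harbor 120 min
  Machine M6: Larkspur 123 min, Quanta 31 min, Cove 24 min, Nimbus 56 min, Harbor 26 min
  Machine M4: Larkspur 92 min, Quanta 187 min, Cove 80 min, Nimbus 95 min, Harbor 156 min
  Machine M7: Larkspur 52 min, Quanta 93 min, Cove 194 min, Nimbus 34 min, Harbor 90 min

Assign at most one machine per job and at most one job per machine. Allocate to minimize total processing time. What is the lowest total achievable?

Optimal: Larkspur→Machine M7 (52 min), Quanta→Machine M1 (25 min), Cove→Machine M4 (80 min), Nimbus→Machine M2 (26 min), Harbor→Machine M6 (26 min) — total 52+25+80+26+26 = 209 min.

Min total: 209 min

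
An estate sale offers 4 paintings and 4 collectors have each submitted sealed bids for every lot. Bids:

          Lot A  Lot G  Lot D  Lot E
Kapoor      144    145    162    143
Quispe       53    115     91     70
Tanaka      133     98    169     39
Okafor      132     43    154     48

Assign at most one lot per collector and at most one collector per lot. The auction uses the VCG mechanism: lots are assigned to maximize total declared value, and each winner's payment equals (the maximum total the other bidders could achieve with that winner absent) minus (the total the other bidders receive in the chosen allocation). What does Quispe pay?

Quispe pays $2.

Efficient allocation: Kapoor→Lot E ($143), Quispe→Lot G ($115), Tanaka→Lot D ($169), Okafor→Lot A ($132); total welfare W = $559.
Quispe receives Lot G at value $115, so the others get W − 115 = $444.
Without Quispe: best allocation of the remaining 3 bidders over all 4 lots is Kapoor→Lot G ($145), Tanaka→Lot D ($169), Okafor→Lot A ($132), total $446.
VCG payment = (others' best without Quispe) − (others' welfare with Quispe) = 446 − 444 = $2.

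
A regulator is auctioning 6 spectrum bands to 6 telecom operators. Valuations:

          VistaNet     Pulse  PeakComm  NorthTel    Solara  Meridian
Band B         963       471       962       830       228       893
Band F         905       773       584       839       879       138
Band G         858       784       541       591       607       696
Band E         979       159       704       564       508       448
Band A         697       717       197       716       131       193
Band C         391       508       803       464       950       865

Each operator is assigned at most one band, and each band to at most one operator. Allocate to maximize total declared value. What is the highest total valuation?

Optimal: VistaNet→Band E ($979M), Pulse→Band G ($784M), PeakComm→Band B ($962M), NorthTel→Band A ($716M), Solara→Band F ($879M), Meridian→Band C ($865M) — total 979+784+962+716+879+865 = $5185M.
Max-entry greedy (repeatedly take the single best remaining cell) gives $4707M, worse by 478.

Max total: $5185M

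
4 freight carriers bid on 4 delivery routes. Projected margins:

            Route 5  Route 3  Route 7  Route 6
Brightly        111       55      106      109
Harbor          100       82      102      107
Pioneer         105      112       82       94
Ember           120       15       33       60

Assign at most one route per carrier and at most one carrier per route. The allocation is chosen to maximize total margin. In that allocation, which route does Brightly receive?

Optimal: Brightly→Route 7 ($106k), Harbor→Route 6 ($107k), Pioneer→Route 3 ($112k), Ember→Route 5 ($120k) — total 106+107+112+120 = $445k.
Max-entry greedy (repeatedly take the single best remaining cell) gives $443k, worse by 2.
Next-best assignment: Brightly→Route 6, Harbor→Route 7, Pioneer→Route 3, Ember→Route 5 = $443k.
Every other assignment is strictly worse.
Brightly's own top route is Route 5 ($111k), but forcing Brightly→Route 5 and reassigning the rest optimally gives only $385k — worse by 60.

Brightly receives Route 7.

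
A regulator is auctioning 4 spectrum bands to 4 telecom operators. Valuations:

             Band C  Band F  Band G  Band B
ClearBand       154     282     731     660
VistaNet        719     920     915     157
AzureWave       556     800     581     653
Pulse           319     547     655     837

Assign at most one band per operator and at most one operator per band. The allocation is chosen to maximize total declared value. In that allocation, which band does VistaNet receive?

VistaNet receives Band C.

Optimal: ClearBand→Band G ($731M), VistaNet→Band C ($719M), AzureWave→Band F ($800M), Pulse→Band B ($837M) — total 731+719+800+837 = $3087M.
Max-entry greedy (repeatedly take the single best remaining cell) gives $3044M, worse by 43.
Next-best assignment: ClearBand→Band G, VistaNet→Band F, AzureWave→Band C, Pulse→Band B = $3044M.
VistaNet's own top band is Band F ($920M), but forcing VistaNet→Band F and reassigning the rest optimally gives only $3044M — worse by 43.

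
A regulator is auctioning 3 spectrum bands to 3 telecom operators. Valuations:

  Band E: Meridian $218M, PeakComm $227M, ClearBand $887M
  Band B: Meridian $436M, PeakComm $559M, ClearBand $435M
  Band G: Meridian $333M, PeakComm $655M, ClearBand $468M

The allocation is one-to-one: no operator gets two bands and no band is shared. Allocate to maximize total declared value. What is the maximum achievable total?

This is a one-to-one assignment (maximum-weight bipartite matching).
Optimal: Meridian→Band B ($436M), PeakComm→Band G ($655M), ClearBand→Band E ($887M) — total 436+655+887 = $1978M.
Next-best assignment: Meridian→Band G, PeakComm→Band B, ClearBand→Band E = $1779M.
Every other assignment is strictly worse.

Maximum total: $1978M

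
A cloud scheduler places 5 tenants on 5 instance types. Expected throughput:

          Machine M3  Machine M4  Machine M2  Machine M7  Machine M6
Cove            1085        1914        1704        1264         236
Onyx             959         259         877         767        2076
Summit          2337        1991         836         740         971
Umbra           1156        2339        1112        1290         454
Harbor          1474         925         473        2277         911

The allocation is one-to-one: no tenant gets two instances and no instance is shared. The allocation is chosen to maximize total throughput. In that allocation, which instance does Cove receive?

Cove receives Machine M2.

Optimal: Cove→Machine M2 (1704 ops/s), Onyx→Machine M6 (2076 ops/s), Summit→Machine M3 (2337 ops/s), Umbra→Machine M4 (2339 ops/s), Harbor→Machine M7 (2277 ops/s) — total 1704+2076+2337+2339+2277 = 10733 ops/s.
Row-greedy (each tenant in turn takes its best remaining instance) gives 8090 ops/s, worse by 2643.
Next-best assignment: Cove→Machine M4, Onyx→Machine M6, Summit→Machine M3, Umbra→Machine M2, Harbor→Machine M7 = 9716 ops/s.
Swapping Cove↔Umbra (Cove→Machine M4 1914 ops/s, Umbra→Machine M2 1112 ops/s) loses 1017.
Cove's own top instance is Machine M4 (1914 ops/s), but forcing Cove→Machine M4 and reassigning the rest optimally gives only 9716 ops/s — worse by 1017.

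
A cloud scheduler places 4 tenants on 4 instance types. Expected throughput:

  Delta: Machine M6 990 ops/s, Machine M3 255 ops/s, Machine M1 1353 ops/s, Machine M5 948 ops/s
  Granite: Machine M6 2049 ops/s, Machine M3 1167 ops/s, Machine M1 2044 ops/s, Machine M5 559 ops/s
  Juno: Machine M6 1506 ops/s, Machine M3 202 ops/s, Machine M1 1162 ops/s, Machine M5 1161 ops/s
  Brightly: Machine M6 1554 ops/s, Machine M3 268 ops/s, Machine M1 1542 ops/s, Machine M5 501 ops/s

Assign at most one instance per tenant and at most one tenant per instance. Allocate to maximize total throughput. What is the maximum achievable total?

Optimal: Delta→Machine M1 (1353 ops/s), Granite→Machine M3 (1167 ops/s), Juno→Machine M5 (1161 ops/s), Brightly→Machine M6 (1554 ops/s) — total 1353+1167+1161+1554 = 5235 ops/s.
Column-greedy (each instance in turn goes to its best remaining tenant) gives 4831 ops/s, worse by 404.

Maximum total: 5235 ops/s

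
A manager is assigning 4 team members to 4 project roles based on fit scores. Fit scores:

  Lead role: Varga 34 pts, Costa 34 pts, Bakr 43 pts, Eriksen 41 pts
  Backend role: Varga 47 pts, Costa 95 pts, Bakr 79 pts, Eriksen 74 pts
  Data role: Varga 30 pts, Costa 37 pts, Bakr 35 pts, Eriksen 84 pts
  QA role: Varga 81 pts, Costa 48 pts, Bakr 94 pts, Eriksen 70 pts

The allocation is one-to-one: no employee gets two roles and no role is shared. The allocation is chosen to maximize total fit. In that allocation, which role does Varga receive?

Treat this as an assignment problem: match each employee to one role.
Optimal: Varga→Lead role (34 pts), Costa→Backend role (95 pts), Bakr→QA role (94 pts), Eriksen→Data role (84 pts) — total 34+95+94+84 = 307 pts.
Column-greedy (each role in turn goes to its best remaining employee) gives 303 pts, worse by 4.
Swapping Bakr↔Eriksen (Bakr→Data role 35 pts, Eriksen→QA role 70 pts) loses 73.
Every other assignment is strictly worse.
Varga's own top role is QA role (81 pts), but forcing Varga→QA role and reassigning the rest optimally gives only 303 pts — worse by 4.

Varga receives Lead role.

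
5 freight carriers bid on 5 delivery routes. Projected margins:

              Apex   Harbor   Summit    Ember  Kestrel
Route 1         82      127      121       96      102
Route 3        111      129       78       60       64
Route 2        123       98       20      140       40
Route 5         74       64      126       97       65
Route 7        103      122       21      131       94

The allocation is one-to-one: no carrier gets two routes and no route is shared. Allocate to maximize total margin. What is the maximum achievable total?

Max total: $611k

This is a one-to-one assignment (maximum-weight bipartite matching).
Optimal: Apex→Route 2 ($123k), Harbor→Route 3 ($129k), Summit→Route 5 ($126k), Ember→Route 7 ($131k), Kestrel→Route 1 ($102k) — total 123+129+126+131+102 = $611k.
Column-greedy (each route in turn goes to its best remaining carrier) gives $598k, worse by 13.
Swapping Kestrel↔Ember (Kestrel→Route 7 $94k, Ember→Route 1 $96k) loses 43.
Every other assignment is strictly worse.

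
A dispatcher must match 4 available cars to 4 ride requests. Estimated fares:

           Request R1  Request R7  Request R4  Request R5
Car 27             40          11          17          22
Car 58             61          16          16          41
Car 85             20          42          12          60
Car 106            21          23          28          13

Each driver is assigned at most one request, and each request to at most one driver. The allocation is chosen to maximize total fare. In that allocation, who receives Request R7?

Optimal: Car 27→Request R4 ($17), Car 58→Request R1 ($61), Car 85→Request R5 ($60), Car 106→Request R7 ($23) — total 17+61+60+23 = $161.
Max-entry greedy (repeatedly take the single best remaining cell) gives $160, worse by 1.
Next-best assignment: Car 27→Request R7, Car 58→Request R1, Car 85→Request R5, Car 106→Request R4 = $160.
Car 106's own top request is Request R4 ($28), but forcing Car 106→Request R4 and reassigning the rest optimally gives only $160 — worse by 1.

Car 106 receives Request R7.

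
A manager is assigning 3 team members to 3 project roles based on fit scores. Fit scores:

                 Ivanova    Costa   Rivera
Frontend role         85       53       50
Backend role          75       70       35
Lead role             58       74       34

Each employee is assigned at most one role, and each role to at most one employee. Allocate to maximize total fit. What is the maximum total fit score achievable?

Optimal: Ivanova→Backend role (75 pts), Costa→Lead role (74 pts), Rivera→Frontend role (50 pts) — total 75+74+50 = 199 pts.
Row-greedy (each employee in turn takes its best remaining role) gives 194 pts, worse by 5.
Next-best assignment: Ivanova→Frontend role, Costa→Lead role, Rivera→Backend role = 194 pts.
Swapping Rivera↔Ivanova (Rivera→Backend role 35 pts, Ivanova→Frontend role 85 pts) loses 5.

Max total: 199 pts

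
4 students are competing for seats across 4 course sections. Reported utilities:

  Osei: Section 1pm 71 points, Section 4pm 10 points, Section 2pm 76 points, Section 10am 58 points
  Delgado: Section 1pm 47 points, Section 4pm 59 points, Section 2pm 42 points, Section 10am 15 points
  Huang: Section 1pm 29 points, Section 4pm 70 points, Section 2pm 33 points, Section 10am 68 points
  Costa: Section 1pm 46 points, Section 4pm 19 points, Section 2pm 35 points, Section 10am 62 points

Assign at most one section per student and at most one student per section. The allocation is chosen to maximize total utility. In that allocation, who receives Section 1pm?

Delgado receives Section 1pm.

Optimal: Osei→Section 2pm (76 points), Delgado→Section 1pm (47 points), Huang→Section 4pm (70 points), Costa→Section 10am (62 points) — total 76+47+70+62 = 255 points.
Column-greedy (each section in turn goes to its best remaining student) gives 245 points, worse by 10.
Next-best assignment: Osei→Section 2pm, Delgado→Section 4pm, Huang→Section 10am, Costa→Section 1pm = 249 points.
Swapping Costa↔Huang (Costa→Section 4pm 19 points, Huang→Section 10am 68 points) loses 45.
Checked against all permutations: 255 points is optimal.
Delgado's own top section is Section 4pm (59 points), but forcing Delgado→Section 4pm and reassigning the rest optimally gives only 249 points — worse by 6.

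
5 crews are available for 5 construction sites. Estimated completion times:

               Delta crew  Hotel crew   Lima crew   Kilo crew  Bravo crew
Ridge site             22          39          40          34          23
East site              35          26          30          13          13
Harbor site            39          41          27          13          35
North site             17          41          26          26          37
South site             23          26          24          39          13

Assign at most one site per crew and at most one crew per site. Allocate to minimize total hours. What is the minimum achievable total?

Min total: 100 hours

Optimal: Delta crew→Ridge site (22 hours), Hotel crew→East site (26 hours), Lima crew→North site (26 hours), Kilo crew→Harbor site (13 hours), Bravo crew→South site (13 hours) — total 22+26+26+13+13 = 100 hours.
Row-greedy (each crew in turn takes its cheapest remaining site) gives 103 hours, worse by 3.
Checked against all permutations: 100 hours is optimal.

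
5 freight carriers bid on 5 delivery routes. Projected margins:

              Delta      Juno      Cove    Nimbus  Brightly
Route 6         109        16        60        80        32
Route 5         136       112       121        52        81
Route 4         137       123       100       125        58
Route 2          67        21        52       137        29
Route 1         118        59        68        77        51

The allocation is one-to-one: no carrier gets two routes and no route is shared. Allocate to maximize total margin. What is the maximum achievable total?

Optimal: Delta→Route 6 ($109k), Juno→Route 4 ($123k), Cove→Route 5 ($121k), Nimbus→Route 2 ($137k), Brightly→Route 1 ($51k) — total 109+123+121+137+51 = $541k.
Max-entry greedy (repeatedly take the single best remaining cell) gives $486k, worse by 55.
Swapping Cove↔Delta (Cove→Route 6 $60k, Delta→Route 5 $136k) loses 34.
No other one-to-one assignment exceeds $541k.

Maximum total: $541k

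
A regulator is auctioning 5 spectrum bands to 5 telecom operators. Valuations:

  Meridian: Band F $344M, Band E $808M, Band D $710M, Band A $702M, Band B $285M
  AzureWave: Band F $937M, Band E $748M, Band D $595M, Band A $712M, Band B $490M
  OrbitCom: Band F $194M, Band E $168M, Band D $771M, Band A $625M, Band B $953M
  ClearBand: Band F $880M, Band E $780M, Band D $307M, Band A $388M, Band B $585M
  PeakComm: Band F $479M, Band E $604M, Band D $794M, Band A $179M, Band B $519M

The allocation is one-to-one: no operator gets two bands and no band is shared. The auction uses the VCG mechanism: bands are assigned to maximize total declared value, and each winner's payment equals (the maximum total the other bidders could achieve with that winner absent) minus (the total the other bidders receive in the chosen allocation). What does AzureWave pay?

Efficient allocation: Meridian→Band A ($702M), AzureWave→Band F ($937M), OrbitCom→Band B ($953M), ClearBand→Band E ($780M), PeakComm→Band D ($794M); total welfare W = $4166M.
AzureWave receives Band F at value $937M, so the others get W − 937 = $3229M.
Without AzureWave: best allocation of the remaining 4 bidders over all 5 bands is Meridian→Band E ($808M), OrbitCom→Band B ($953M), ClearBand→Band F ($880M), PeakComm→Band D ($794M), total $3435M.
VCG payment = (others' best without AzureWave) − (others' welfare with AzureWave) = 3435 − 3229 = $206M.

AzureWave pays $206M.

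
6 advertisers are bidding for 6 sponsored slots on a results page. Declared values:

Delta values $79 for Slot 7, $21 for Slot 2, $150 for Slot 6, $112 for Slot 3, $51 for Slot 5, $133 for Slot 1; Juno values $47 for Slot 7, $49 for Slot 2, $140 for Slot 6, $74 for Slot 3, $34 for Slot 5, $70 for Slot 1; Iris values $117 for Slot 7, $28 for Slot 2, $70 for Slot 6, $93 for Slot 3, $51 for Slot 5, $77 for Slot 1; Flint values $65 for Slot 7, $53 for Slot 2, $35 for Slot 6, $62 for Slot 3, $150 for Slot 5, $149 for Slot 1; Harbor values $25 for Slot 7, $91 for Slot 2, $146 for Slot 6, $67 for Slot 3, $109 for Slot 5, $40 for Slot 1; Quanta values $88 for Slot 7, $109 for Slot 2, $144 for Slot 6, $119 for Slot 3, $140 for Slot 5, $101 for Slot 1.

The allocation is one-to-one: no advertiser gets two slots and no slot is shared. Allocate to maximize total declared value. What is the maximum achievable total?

Optimal: Delta→Slot 1 ($133), Juno→Slot 6 ($140), Iris→Slot 7 ($117), Flint→Slot 5 ($150), Harbor→Slot 2 ($91), Quanta→Slot 3 ($119) — total 133+140+117+150+91+119 = $750.
Max-entry greedy (repeatedly take the single best remaining cell) gives $697, worse by 53.
Checked against all permutations: $750 is optimal.

Maximum total: $750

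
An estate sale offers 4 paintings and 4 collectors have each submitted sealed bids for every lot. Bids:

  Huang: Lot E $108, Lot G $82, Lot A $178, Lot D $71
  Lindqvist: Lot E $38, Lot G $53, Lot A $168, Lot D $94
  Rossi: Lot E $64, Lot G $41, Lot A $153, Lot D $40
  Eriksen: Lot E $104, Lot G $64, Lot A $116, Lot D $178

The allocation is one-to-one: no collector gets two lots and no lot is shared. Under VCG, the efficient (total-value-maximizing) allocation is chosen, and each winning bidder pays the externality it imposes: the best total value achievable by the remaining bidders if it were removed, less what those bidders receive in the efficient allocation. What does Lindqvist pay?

Lindqvist pays $112.

Efficient allocation: Huang→Lot E ($108), Lindqvist→Lot A ($168), Rossi→Lot G ($41), Eriksen→Lot D ($178); total welfare W = $495.
Lindqvist receives Lot A at value $168, so the others get W − 168 = $327.
Without Lindqvist: best allocation of the remaining 3 bidders over all 4 lots is Huang→Lot E ($108), Rossi→Lot A ($153), Eriksen→Lot D ($178), total $439.
VCG payment = (others' best without Lindqvist) − (others' welfare with Lindqvist) = 439 − 327 = $112.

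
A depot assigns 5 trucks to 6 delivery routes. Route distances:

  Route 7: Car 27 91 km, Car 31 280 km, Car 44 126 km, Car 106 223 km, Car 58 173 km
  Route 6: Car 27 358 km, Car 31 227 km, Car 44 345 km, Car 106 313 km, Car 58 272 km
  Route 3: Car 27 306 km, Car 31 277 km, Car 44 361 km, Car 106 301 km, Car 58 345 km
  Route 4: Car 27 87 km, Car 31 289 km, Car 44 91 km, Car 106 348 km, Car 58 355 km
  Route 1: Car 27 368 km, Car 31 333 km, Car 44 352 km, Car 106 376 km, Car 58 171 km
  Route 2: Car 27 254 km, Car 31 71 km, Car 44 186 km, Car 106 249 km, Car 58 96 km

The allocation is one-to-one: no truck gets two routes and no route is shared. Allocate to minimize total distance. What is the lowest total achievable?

This is a one-to-one assignment (minimum-cost bipartite matching).
Optimal: Car 27→Route 7 (91 km), Car 31→Route 2 (71 km), Car 44→Route 4 (91 km), Car 106→Route 3 (301 km), Car 58→Route 1 (171 km) — total 91+71+91+301+171 = 725 km.
Column-greedy (each route in turn goes to its cheapest remaining truck) gives 881 km, worse by 156.

Minimum total: 725 km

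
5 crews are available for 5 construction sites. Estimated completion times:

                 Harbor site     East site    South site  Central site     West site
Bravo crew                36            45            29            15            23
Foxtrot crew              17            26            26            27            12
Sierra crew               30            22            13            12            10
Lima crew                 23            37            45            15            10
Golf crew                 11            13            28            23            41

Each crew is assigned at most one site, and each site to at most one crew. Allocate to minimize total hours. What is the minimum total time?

Treat this as an assignment problem: match each crew to one site.
Optimal: Bravo crew→Central site (15 hours), Foxtrot crew→Harbor site (17 hours), Sierra crew→South site (13 hours), Lima crew→West site (10 hours), Golf crew→East site (13 hours) — total 15+17+13+10+13 = 68 hours.
Min-entry greedy (repeatedly take the single cheapest remaining cell) gives 107 hours, worse by 39.

Minimum total: 68 hours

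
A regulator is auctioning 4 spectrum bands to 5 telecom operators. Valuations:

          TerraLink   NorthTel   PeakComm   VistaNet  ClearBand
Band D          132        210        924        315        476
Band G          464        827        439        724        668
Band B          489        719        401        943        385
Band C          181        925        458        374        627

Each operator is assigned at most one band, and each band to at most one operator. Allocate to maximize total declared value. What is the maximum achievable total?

Max total: $3460M

Treat this as an assignment problem: match each operator to one band.
Optimal: PeakComm→Band D ($924M), ClearBand→Band G ($668M), VistaNet→Band B ($943M), NorthTel→Band C ($925M) — total 924+668+943+925 = $3460M.
Row-greedy (each operator in turn takes its best remaining band) gives $3062M, worse by 398.
Next-best assignment: PeakComm→Band D, NorthTel→Band G, VistaNet→Band B, ClearBand→Band C = $3321M.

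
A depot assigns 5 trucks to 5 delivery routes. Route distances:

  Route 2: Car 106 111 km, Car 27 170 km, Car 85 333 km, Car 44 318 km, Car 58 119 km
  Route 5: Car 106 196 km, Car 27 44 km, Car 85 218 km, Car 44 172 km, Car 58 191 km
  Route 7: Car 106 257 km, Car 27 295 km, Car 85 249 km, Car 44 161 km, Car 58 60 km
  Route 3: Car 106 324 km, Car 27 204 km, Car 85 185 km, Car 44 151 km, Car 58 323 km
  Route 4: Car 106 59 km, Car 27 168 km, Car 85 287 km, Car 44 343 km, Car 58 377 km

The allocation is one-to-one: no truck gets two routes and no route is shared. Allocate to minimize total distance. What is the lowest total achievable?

Min total: 568 km

Treat this as an assignment problem: match each truck to one route.
Optimal: Car 106→Route 4 (59 km), Car 27→Route 5 (44 km), Car 85→Route 3 (185 km), Car 44→Route 7 (161 km), Car 58→Route 2 (119 km) — total 59+44+185+161+119 = 568 km.
Column-greedy (each route in turn goes to its cheapest remaining truck) gives 653 km, worse by 85.
Next-best assignment: Car 106→Route 4, Car 27→Route 5, Car 85→Route 7, Car 44→Route 3, Car 58→Route 2 = 622 km.
Swapping Car 58↔Car 106 (Car 58→Route 4 377 km, Car 106→Route 2 111 km) adds 310.
Every other assignment is strictly worse.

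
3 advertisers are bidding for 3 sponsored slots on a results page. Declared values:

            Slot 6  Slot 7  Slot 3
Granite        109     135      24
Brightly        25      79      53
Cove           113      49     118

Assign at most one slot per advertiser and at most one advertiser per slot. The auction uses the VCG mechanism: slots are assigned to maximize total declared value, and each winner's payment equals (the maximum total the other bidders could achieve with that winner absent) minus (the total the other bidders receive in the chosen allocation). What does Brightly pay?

Efficient allocation: Granite→Slot 6 ($109), Brightly→Slot 7 ($79), Cove→Slot 3 ($118); total welfare W = $306.
Brightly receives Slot 7 at value $79, so the others get W − 79 = $227.
Without Brightly: best allocation of the remaining 2 bidders over all 3 slots is Granite→Slot 7 ($135), Cove→Slot 3 ($118), total $253.
VCG payment = (others' best without Brightly) − (others' welfare with Brightly) = 253 − 227 = $26.

Brightly pays $26.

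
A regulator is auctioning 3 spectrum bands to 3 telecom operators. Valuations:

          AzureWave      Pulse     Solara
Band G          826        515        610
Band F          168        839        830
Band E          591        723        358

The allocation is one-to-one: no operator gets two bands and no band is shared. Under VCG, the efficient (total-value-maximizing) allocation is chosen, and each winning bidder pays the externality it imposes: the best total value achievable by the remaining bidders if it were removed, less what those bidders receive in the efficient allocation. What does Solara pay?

Solara pays $116M.

Efficient allocation: AzureWave→Band G ($826M), Pulse→Band E ($723M), Solara→Band F ($830M); total welfare W = $2379M.
Solara receives Band F at value $830M, so the others get W − 830 = $1549M.
Without Solara: best allocation of the remaining 2 bidders over all 3 bands is AzureWave→Band G ($826M), Pulse→Band F ($839M), total $1665M.
VCG payment = (others' best without Solara) − (others' welfare with Solara) = 1665 − 1549 = $116M.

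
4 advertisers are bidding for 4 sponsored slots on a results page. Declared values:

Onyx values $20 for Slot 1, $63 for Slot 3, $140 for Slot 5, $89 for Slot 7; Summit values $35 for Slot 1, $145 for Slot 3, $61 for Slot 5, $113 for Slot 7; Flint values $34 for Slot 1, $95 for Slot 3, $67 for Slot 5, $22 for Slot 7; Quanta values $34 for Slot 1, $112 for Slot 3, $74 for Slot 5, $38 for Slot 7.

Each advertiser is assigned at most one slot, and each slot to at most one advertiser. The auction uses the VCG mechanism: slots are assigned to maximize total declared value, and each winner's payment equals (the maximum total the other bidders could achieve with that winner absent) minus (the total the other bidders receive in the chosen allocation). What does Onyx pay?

Efficient allocation: Onyx→Slot 5 ($140), Summit→Slot 7 ($113), Flint→Slot 1 ($34), Quanta→Slot 3 ($112); total welfare W = $399.
Onyx receives Slot 5 at value $140, so the others get W − 140 = $259.
Without Onyx: best allocation of the remaining 3 bidders over all 4 slots is Summit→Slot 7 ($113), Flint→Slot 5 ($67), Quanta→Slot 3 ($112), total $292.
VCG payment = (others' best without Onyx) − (others' welfare with Onyx) = 292 − 259 = $33.

Onyx pays $33.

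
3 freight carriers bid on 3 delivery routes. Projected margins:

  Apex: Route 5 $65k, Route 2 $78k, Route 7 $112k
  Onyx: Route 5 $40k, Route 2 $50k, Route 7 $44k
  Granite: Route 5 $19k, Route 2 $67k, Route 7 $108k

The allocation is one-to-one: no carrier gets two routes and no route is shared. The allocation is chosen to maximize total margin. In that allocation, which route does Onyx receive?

Onyx receives Route 5.

Optimal: Apex→Route 2 ($78k), Onyx→Route 5 ($40k), Granite→Route 7 ($108k) — total 78+40+108 = $226k.
Max-entry greedy (repeatedly take the single best remaining cell) gives $219k, worse by 7.
Next-best assignment: Apex→Route 5, Onyx→Route 2, Granite→Route 7 = $223k.
Onyx's own top route is Route 2 ($50k), but forcing Onyx→Route 2 and reassigning the rest optimally gives only $223k — worse by 3.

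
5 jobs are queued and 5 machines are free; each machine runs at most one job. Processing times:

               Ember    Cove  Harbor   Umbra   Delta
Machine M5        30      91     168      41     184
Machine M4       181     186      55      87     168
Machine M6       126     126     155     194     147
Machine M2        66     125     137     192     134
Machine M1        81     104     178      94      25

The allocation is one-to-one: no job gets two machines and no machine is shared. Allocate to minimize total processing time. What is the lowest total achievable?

This is the linear assignment problem.
Optimal: Ember→Machine M2 (66 min), Cove→Machine M6 (126 min), Harbor→Machine M4 (55 min), Umbra→Machine M5 (41 min), Delta→Machine M1 (25 min) — total 66+126+55+41+25 = 313 min.
Row-greedy (each job in turn takes its cheapest remaining machine) gives 528 min, worse by 215.
No other one-to-one assignment undercuts 313 min.

Min total: 313 min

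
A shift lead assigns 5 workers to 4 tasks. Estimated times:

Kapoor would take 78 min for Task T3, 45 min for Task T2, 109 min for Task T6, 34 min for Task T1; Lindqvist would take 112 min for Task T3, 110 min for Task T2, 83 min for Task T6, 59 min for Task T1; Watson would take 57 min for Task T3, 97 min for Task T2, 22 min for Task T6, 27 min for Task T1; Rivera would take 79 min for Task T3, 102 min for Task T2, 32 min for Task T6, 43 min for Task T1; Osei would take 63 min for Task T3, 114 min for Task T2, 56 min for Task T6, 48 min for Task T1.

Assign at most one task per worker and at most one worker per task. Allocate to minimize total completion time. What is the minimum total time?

Minimum total: 167 min

Optimal: Osei→Task T3 (63 min), Kapoor→Task T2 (45 min), Rivera→Task T6 (32 min), Watson→Task T1 (27 min) — total 63+45+32+27 = 167 min.
Column-greedy (each task in turn goes to its cheapest remaining worker) gives 182 min, worse by 15.
Next-best assignment: Osei→Task T3, Kapoor→Task T2, Watson→Task T6, Rivera→Task T1 = 173 min.
Checked against all permutations: 167 min is optimal.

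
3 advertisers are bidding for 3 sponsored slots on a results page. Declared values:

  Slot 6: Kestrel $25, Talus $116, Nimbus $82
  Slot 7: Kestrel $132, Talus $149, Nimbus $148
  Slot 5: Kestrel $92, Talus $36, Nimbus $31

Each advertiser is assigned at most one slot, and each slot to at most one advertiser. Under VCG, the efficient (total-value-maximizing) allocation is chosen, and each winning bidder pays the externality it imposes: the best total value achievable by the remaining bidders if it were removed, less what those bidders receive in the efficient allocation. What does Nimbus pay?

Efficient allocation: Kestrel→Slot 5 ($92), Talus→Slot 6 ($116), Nimbus→Slot 7 ($148); total welfare W = $356.
Nimbus receives Slot 7 at value $148, so the others get W − 148 = $208.
Without Nimbus: best allocation of the remaining 2 bidders over all 3 slots is Kestrel→Slot 7 ($132), Talus→Slot 6 ($116), total $248.
VCG payment = (others' best without Nimbus) − (others' welfare with Nimbus) = 248 − 208 = $40.

Nimbus pays $40.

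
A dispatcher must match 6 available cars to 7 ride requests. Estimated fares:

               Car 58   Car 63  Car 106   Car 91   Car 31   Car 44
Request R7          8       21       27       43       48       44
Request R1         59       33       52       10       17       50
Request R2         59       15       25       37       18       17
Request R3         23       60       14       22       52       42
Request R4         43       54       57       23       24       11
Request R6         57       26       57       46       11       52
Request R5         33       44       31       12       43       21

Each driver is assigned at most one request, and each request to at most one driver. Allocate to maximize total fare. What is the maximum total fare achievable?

Max total: $320

This is a one-to-one assignment (maximum-weight bipartite matching).
Optimal: Car 58→Request R2 ($59), Car 63→Request R3 ($60), Car 106→Request R4 ($57), Car 91→Request R6 ($46), Car 31→Request R7 ($48), Car 44→Request R1 ($50) — total 59+60+57+46+48+50 = $320.
Next-best assignment: Car 58→Request R2, Car 63→Request R3, Car 106→Request R4, Car 91→Request R6, Car 31→Request R5, Car 44→Request R1 = $315.
Swapping Car 91↔Car 63 (Car 91→Request R3 $22, Car 63→Request R6 $26) loses 58.
Every other assignment is strictly worse.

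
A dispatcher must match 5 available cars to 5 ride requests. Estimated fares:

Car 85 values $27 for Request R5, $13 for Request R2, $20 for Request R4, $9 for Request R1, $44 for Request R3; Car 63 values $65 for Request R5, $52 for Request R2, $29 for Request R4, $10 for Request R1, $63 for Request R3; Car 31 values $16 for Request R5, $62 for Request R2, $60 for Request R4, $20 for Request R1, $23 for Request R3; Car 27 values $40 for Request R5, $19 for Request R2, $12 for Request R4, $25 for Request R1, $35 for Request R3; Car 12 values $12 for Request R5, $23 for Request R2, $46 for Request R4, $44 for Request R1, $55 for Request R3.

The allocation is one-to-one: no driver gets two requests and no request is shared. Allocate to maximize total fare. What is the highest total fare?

This is the linear assignment problem.
Optimal: Car 85→Request R3 ($44), Car 63→Request R5 ($65), Car 31→Request R2 ($62), Car 27→Request R1 ($25), Car 12→Request R4 ($46) — total 44+65+62+25+46 = $242.
Max-entry greedy (repeatedly take the single best remaining cell) gives $227, worse by 15.
Next-best assignment: Car 85→Request R3, Car 63→Request R2, Car 31→Request R4, Car 27→Request R5, Car 12→Request R1 = $240.
Swapping Car 85↔Car 27 (Car 85→Request R1 $9, Car 27→Request R3 $35) loses 25.

Max total: $242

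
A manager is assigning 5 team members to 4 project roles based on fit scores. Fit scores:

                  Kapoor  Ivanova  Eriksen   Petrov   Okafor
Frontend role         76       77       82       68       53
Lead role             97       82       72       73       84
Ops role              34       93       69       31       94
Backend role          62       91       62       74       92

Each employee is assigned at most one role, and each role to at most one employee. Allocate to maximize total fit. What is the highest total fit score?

Maximum total: 364 pts

This is the linear assignment problem.
Optimal: Eriksen→Frontend role (82 pts), Kapoor→Lead role (97 pts), Ivanova→Ops role (93 pts), Okafor→Backend role (92 pts) — total 82+97+93+92 = 364 pts.
Row-greedy (each employee in turn takes its best remaining role) gives 346 pts, worse by 18.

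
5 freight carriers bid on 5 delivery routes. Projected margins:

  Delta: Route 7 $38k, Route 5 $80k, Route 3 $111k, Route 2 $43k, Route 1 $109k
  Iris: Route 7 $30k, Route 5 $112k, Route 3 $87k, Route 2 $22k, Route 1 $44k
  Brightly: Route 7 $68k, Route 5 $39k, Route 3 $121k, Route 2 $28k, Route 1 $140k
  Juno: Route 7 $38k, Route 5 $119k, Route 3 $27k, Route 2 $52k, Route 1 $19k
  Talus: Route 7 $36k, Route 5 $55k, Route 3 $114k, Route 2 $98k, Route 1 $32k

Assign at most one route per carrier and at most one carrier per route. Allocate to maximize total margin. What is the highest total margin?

Maximum total: $499k

Optimal: Delta→Route 3 ($111k), Iris→Route 5 ($112k), Brightly→Route 1 ($140k), Juno→Route 7 ($38k), Talus→Route 2 ($98k) — total 111+112+140+38+98 = $499k.
Row-greedy (each carrier in turn takes its best remaining route) gives $451k, worse by 48.
Next-best assignment: Delta→Route 3, Iris→Route 7, Brightly→Route 1, Juno→Route 5, Talus→Route 2 = $498k.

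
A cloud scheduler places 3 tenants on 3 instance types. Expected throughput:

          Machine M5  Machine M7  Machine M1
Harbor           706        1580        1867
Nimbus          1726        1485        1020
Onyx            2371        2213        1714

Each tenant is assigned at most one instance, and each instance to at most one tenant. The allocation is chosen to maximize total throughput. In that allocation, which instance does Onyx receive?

Onyx receives Machine M7.

Optimal: Harbor→Machine M1 (1867 ops/s), Nimbus→Machine M5 (1726 ops/s), Onyx→Machine M7 (2213 ops/s) — total 1867+1726+2213 = 5806 ops/s.
Column-greedy (each instance in turn goes to its best remaining tenant) gives 4971 ops/s, worse by 835.
Onyx's own top instance is Machine M5 (2371 ops/s), but forcing Onyx→Machine M5 and reassigning the rest optimally gives only 5723 ops/s — worse by 83.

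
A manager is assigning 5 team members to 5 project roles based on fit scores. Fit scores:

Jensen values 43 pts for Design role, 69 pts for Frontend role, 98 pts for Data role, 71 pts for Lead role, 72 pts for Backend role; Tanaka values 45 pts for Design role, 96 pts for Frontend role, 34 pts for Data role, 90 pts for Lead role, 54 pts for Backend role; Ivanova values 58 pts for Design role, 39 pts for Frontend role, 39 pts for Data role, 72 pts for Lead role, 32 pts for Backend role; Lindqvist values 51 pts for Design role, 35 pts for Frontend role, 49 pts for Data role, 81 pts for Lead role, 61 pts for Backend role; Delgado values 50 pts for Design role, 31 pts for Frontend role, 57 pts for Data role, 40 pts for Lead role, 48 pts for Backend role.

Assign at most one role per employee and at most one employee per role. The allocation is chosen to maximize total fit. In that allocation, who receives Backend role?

Optimal: Jensen→Data role (98 pts), Tanaka→Frontend role (96 pts), Ivanova→Design role (58 pts), Lindqvist→Lead role (81 pts), Delgado→Backend role (48 pts) — total 98+96+58+81+48 = 381 pts.
Row-greedy (each employee in turn takes its best remaining role) gives 377 pts, worse by 4.
Checked against all permutations: 381 pts is optimal.
Delgado's own top role is Data role (57 pts), but forcing Delgado→Data role and reassigning the rest optimally gives only 364 pts — worse by 17.

Delgado receives Backend role.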